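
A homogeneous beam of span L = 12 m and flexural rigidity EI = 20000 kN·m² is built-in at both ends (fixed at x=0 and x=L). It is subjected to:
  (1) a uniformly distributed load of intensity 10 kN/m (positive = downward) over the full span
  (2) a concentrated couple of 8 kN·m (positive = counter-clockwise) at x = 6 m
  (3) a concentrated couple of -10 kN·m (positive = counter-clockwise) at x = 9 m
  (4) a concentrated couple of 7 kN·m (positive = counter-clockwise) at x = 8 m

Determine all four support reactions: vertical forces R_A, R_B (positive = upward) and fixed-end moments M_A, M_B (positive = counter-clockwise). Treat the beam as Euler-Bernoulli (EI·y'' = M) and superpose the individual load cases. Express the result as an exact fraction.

Load 1 — uniform load w=10 kN/m over full span:
  R_A = wL/2 = 10·12/2 = 60 kN
  M_A = wL²/12 = 10·12²/12 = 120 kN·m
  R_B = wL/2 = 10·12/2 = 60 kN
  M_B = -wL²/12 = -10·12²/12 = -120 kN·m
Load 2 — applied couple M₀=8 kN·m at a=6 m (b=L-a=6):
  R_A = 6M₀ab/L³ = 6·8·6·6/12³ = 1 kN
  M_A = M₀b(2a-b)/L² = 8·6·(2·6-6)/12² = 2 kN·m
  R_B = -6M₀ab/L³ = -6·8·6·6/12³ = -1 kN
  M_B = M₀a(2b-a)/L² = 8·6·(2·6-6)/12² = 2 kN·m
Load 3 — applied couple M₀=-10 kN·m at a=9 m (b=L-a=3):
  R_A = 6M₀ab/L³ = 6·(-10)·9·3/12³ = -15/16 kN
  M_A = M₀b(2a-b)/L² = (-10)·3·(2·9-3)/12² = -25/8 kN·m
  R_B = -6M₀ab/L³ = -6·(-10)·9·3/12³ = 15/16 kN
  M_B = M₀a(2b-a)/L² = (-10)·9·(2·3-9)/12² = 15/8 kN·m
Load 4 — applied couple M₀=7 kN·m at a=8 m (b=L-a=4):
  R_A = 6M₀ab/L³ = 6·7·8·4/12³ = 7/9 kN
  M_A = M₀b(2a-b)/L² = 7·4·(2·8-4)/12² = 7/3 kN·m
  R_B = -6M₀ab/L³ = -6·7·8·4/12³ = -7/9 kN
  M_B = M₀a(2b-a)/L² = 7·8·(2·4-8)/12² = 0 kN·m
Superposition: R_A = 8761/144 kN, M_A = 2909/24 kN·m, R_B = 8519/144 kN, M_B = -929/8 kN·m

R_A = 8761/144 kN, M_A = 2909/24 kN·m, R_B = 8519/144 kN, M_B = -929/8 kN·m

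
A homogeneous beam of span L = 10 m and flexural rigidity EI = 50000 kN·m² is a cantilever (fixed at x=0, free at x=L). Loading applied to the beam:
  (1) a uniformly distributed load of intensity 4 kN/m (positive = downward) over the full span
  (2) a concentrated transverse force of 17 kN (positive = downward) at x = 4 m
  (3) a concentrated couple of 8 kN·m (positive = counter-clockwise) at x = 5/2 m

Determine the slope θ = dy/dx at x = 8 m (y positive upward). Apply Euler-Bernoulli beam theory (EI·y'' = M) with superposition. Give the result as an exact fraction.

Load 1 — uniform load w=4 kN/m over full span:
  θ_1 = -wx(x²-3Lx+3L²)/(6EI) = -4·8·(8²-3·10·8+3·10²)/(6·50000) = -124/9375 rad
Load 2 — point force P=17 kN at a=4 m (b=L-a=6):
  θ_2 = -Pa²/(2EI)  [x>a] = -17·4²/(2·50000) = -17/6250 rad
Load 3 — applied couple M₀=8 kN·m at a=5/2 m (b=L-a=15/2):
  θ_3 = M₀a/EI  [x>a] = 8·(5/2)/50000 = 1/2500 rad
Superposition: θ = Σ θ_i = -583/37500 rad ≈ -0.015547 rad

θ(8) = -583/37500 rad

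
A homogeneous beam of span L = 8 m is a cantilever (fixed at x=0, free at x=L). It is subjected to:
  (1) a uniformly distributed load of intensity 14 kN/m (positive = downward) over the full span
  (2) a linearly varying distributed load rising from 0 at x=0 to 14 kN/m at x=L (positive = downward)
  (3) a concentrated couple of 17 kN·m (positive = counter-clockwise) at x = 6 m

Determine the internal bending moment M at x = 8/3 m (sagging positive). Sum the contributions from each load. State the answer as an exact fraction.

M(8/3) = -27295/81 kN·m

Load 1 — uniform load w=14 kN/m over full span:
  M_1 = -w(L-x)²/2 = -14·(8-(8/3))²/2 = -1792/9 kN·m
Load 2 — triangular load w₀=14 kN/m (0→w₀ over full span):
  M_2 = w₀Lx/2 - w₀L²/3 - w₀x³/(6L) = 14·8·(8/3)/2 - 14·8²/3 - 14·(8/3)³/(6·8) = -12544/81 kN·m
Load 3 — applied couple M₀=17 kN·m at a=6 m (b=L-a=2):
  M_3 = M₀  [x≤a] = 17 = 17 kN·m
Superposition: M = Σ M_i = -27295/81 kN·m ≈ -336.975309 kN·m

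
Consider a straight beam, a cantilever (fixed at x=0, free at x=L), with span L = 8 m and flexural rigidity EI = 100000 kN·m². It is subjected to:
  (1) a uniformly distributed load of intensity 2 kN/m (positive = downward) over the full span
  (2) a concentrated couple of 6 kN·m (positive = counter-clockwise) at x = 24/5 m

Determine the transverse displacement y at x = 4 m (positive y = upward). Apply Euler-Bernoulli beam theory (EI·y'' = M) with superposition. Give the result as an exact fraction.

Load 1 — uniform load w=2 kN/m over full span:
  y_1 = -wx²(x²-4Lx+6L²)/(24EI) = -2·4²·(4²-4·8·4+6·8²)/(24·100000) = -34/9375 m
Load 2 — applied couple M₀=6 kN·m at a=24/5 m (b=L-a=16/5):
  y_2 = M₀x²/(2EI)  [x≤a] = 6·4²/(2·100000) = 3/6250 m
Superposition: y = Σ y_i = -59/18750 m ≈ -0.003147 m

y(4) = -59/18750 m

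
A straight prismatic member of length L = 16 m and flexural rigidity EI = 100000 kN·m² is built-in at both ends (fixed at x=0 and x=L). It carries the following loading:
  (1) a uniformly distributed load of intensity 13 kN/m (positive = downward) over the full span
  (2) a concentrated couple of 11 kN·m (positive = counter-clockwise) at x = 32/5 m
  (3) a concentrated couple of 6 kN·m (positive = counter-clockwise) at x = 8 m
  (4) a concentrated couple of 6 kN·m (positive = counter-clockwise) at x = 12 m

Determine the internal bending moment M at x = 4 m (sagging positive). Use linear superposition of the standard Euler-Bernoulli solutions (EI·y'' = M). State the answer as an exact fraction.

M(4) = 45443/1200 kN·m

Load 1 — uniform load w=13 kN/m over full span:
  M_1 = wLx/2 - wL²/12 - wx²/2 = 13·16·4/2 - 13·16²/12 - 13·4²/2 = 104/3 kN·m
Load 2 — applied couple M₀=11 kN·m at a=32/5 m (b=L-a=48/5):
  M_2 = R_Ax - M_A  [x≤a] with R_A=99/100, M_A=33/25 = (99/100)·4 - (33/25) = 66/25 kN·m
Load 3 — applied couple M₀=6 kN·m at a=8 m (b=L-a=8):
  M_3 = R_Ax - M_A  [x≤a] with R_A=9/16, M_A=3/2 = (9/16)·4 - (3/2) = 3/4 kN·m
Load 4 — applied couple M₀=6 kN·m at a=12 m (b=L-a=4):
  M_4 = R_Ax - M_A  [x≤a] with R_A=27/64, M_A=15/8 = (27/64)·4 - (15/8) = -3/16 kN·m
Superposition: M = Σ M_i = 45443/1200 kN·m ≈ 37.869167 kN·m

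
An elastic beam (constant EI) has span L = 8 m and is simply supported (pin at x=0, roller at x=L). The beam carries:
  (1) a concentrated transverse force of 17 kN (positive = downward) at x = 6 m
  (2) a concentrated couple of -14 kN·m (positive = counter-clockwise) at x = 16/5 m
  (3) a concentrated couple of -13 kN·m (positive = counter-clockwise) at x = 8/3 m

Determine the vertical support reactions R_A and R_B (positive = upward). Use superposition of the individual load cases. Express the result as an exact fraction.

R_A = 7/8 kN, R_B = 129/8 kN

Load 1 — point force P=17 kN at a=6 m (b=L-a=2):
  R_A = Pb/L = 17·2/8 = 17/4 kN
  R_B = Pa/L = 17·6/8 = 51/4 kN
Load 2 — applied couple M₀=-14 kN·m at a=16/5 m (b=L-a=24/5):
  R_A = M₀/L = (-14)/8 = -7/4 kN
  R_B = -M₀/L = -(-14)/8 = 7/4 kN
Load 3 — applied couple M₀=-13 kN·m at a=8/3 m (b=L-a=16/3):
  R_A = M₀/L = (-13)/8 = -13/8 kN
  R_B = -M₀/L = -(-13)/8 = 13/8 kN
Superposition: R_A = 7/8 kN, R_B = 129/8 kN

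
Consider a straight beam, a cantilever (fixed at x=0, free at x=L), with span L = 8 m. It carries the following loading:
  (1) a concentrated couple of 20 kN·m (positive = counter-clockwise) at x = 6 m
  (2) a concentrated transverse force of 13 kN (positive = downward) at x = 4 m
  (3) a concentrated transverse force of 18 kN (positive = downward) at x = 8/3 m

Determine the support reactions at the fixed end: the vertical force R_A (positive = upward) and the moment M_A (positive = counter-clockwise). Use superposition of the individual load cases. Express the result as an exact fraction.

R_A = 31 kN, M_A = 80 kN·m

Load 1 — applied couple M₀=20 kN·m at a=6 m (b=L-a=2):
  R_A = 0 kN
  M_A = -M₀ = -20 kN·m
Load 2 — point force P=13 kN at a=4 m (b=L-a=4):
  R_A = P = 13 kN
  M_A = Pa = 13·4 = 52 kN·m
Load 3 — point force P=18 kN at a=8/3 m (b=L-a=16/3):
  R_A = P = 18 kN
  M_A = Pa = 18·(8/3) = 48 kN·m
Superposition: R_A = 31 kN, M_A = 80 kN·m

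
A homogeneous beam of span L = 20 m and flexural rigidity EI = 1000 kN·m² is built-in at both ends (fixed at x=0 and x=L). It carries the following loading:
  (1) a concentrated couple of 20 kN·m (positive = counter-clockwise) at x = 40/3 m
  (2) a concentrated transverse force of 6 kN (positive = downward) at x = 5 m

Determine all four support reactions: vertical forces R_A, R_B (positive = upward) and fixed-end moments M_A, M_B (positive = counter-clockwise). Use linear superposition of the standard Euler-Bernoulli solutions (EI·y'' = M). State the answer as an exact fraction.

R_A = 307/48 kN, M_A = 565/24 kN·m, R_B = -19/48 kN, M_B = -45/8 kN·m

Load 1 — applied couple M₀=20 kN·m at a=40/3 m (b=L-a=20/3):
  R_A = 6M₀ab/L³ = 6·20·(40/3)·(20/3)/20³ = 4/3 kN
  M_A = M₀b(2a-b)/L² = 20·(20/3)·(2·(40/3)-(20/3))/20² = 20/3 kN·m
  R_B = -6M₀ab/L³ = -6·20·(40/3)·(20/3)/20³ = -4/3 kN
  M_B = M₀a(2b-a)/L² = 20·(40/3)·(2·(20/3)-(40/3))/20² = 0 kN·m
Load 2 — point force P=6 kN at a=5 m (b=L-a=15):
  R_A = Pb²(3a+b)/L³ = 6·15²·(3·5+15)/20³ = 81/16 kN
  M_A = Pab²/L² = 6·5·15²/20² = 135/8 kN·m
  R_B = Pa²(a+3b)/L³ = 6·5²·(5+3·15)/20³ = 15/16 kN
  M_B = -Pa²b/L² = -6·5²·15/20² = -45/8 kN·m
Superposition: R_A = 307/48 kN, M_A = 565/24 kN·m, R_B = -19/48 kN, M_B = -45/8 kN·m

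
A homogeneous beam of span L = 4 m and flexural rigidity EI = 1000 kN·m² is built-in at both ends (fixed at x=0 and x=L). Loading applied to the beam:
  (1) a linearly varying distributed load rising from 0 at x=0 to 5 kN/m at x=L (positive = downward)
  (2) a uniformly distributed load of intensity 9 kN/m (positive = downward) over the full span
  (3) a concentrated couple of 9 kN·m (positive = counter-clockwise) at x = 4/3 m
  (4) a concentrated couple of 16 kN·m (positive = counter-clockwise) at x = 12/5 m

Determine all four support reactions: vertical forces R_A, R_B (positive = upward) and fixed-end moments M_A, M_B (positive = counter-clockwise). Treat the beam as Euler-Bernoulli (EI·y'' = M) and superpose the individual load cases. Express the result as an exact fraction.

R_A = 744/25 kN, M_A = 1484/75 kN·m, R_B = 406/25 kN, M_B = -277/25 kN·m

Load 1 — triangular load w₀=5 kN/m (0→w₀ over full span):
  R_A = 3w₀L/20 = 3·5·4/20 = 3 kN
  M_A = w₀L²/30 = 5·4²/30 = 8/3 kN·m
  R_B = 7w₀L/20 = 7·5·4/20 = 7 kN
  M_B = -w₀L²/20 = -5·4²/20 = -4 kN·m
Load 2 — uniform load w=9 kN/m over full span:
  R_A = wL/2 = 9·4/2 = 18 kN
  M_A = wL²/12 = 9·4²/12 = 12 kN·m
  R_B = wL/2 = 9·4/2 = 18 kN
  M_B = -wL²/12 = -9·4²/12 = -12 kN·m
Load 3 — applied couple M₀=9 kN·m at a=4/3 m (b=L-a=8/3):
  R_A = 6M₀ab/L³ = 6·9·(4/3)·(8/3)/4³ = 3 kN
  M_A = M₀b(2a-b)/L² = 9·(8/3)·(2·(4/3)-(8/3))/4² = 0 kN·m
  R_B = -6M₀ab/L³ = -6·9·(4/3)·(8/3)/4³ = -3 kN
  M_B = M₀a(2b-a)/L² = 9·(4/3)·(2·(8/3)-(4/3))/4² = 3 kN·m
Load 4 — applied couple M₀=16 kN·m at a=12/5 m (b=L-a=8/5):
  R_A = 6M₀ab/L³ = 6·16·(12/5)·(8/5)/4³ = 144/25 kN
  M_A = M₀b(2a-b)/L² = 16·(8/5)·(2·(12/5)-(8/5))/4² = 128/25 kN·m
  R_B = -6M₀ab/L³ = -6·16·(12/5)·(8/5)/4³ = -144/25 kN
  M_B = M₀a(2b-a)/L² = 16·(12/5)·(2·(8/5)-(12/5))/4² = 48/25 kN·m
Superposition: R_A = 744/25 kN, M_A = 1484/75 kN·m, R_B = 406/25 kN, M_B = -277/25 kN·m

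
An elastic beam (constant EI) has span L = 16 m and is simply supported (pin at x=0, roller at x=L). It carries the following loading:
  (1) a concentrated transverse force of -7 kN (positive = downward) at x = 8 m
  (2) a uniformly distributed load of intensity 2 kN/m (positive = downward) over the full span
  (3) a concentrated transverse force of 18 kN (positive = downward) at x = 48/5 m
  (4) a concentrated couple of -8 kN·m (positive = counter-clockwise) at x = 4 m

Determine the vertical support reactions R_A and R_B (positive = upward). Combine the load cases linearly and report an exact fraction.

Load 1 — point force P=-7 kN at a=8 m (b=L-a=8):
  R_A = Pb/L = (-7)·8/16 = -7/2 kN
  R_B = Pa/L = (-7)·8/16 = -7/2 kN
Load 2 — uniform load w=2 kN/m over full span:
  R_A = wL/2 = 2·16/2 = 16 kN
  R_B = wL/2 = 2·16/2 = 16 kN
Load 3 — point force P=18 kN at a=48/5 m (b=L-a=32/5):
  R_A = Pb/L = 18·(32/5)/16 = 36/5 kN
  R_B = Pa/L = 18·(48/5)/16 = 54/5 kN
Load 4 — applied couple M₀=-8 kN·m at a=4 m (b=L-a=12):
  R_A = M₀/L = (-8)/16 = -1/2 kN
  R_B = -M₀/L = -(-8)/16 = 1/2 kN
Superposition: R_A = 96/5 kN, R_B = 119/5 kN

R_A = 96/5 kN, R_B = 119/5 kN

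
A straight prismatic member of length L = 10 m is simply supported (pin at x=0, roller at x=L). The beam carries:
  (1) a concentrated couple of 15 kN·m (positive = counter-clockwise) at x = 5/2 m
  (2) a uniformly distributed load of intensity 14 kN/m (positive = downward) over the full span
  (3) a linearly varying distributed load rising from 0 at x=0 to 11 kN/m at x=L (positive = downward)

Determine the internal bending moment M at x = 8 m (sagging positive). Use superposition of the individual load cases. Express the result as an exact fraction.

M(8) = 809/5 kN·m

Load 1 — applied couple M₀=15 kN·m at a=5/2 m (b=L-a=15/2):
  M_1 = M₀x/L - M₀  [x>a] = 15·8/10 - 15 = -3 kN·m
Load 2 — uniform load w=14 kN/m over full span:
  M_2 = wx(L-x)/2 = 14·8·(10-8)/2 = 112 kN·m
Load 3 — triangular load w₀=11 kN/m (0→w₀ over full span):
  M_3 = w₀Lx/6 - w₀x³/(6L) = 11·10·8/6 - 11·8³/(6·10) = 264/5 kN·m
Superposition: M = Σ M_i = 809/5 kN·m ≈ 161.800000 kN·m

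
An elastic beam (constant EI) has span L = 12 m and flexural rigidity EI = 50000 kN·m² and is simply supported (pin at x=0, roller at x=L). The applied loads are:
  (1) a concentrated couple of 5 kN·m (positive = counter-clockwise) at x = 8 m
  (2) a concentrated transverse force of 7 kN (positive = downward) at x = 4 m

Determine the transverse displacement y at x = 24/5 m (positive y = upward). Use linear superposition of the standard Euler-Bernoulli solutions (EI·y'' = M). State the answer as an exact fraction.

y(24/5) = -1856/390625 m

Load 1 — applied couple M₀=5 kN·m at a=8 m (b=L-a=4):
  y_1 = (M₀x³/(6L)+C₁x)/EI  [x≤a] with C₁=M₀(3b²-L²)/(6L)=-20/3 = (5·(24/5)³/(6·12)+(-20/3)·(24/5))/50000 = -38/78125 m
Load 2 — point force P=7 kN at a=4 m (b=L-a=8):
  y_2 = -Pa(L-x)(2Lx-a²-x²)/(6LEI)  [x>a] = -7·4·(12-(24/5))·(2·12·(24/5)-4²-(24/5)²)/(6·12·50000) = -1666/390625 m
Superposition: y = Σ y_i = -1856/390625 m ≈ -0.004751 m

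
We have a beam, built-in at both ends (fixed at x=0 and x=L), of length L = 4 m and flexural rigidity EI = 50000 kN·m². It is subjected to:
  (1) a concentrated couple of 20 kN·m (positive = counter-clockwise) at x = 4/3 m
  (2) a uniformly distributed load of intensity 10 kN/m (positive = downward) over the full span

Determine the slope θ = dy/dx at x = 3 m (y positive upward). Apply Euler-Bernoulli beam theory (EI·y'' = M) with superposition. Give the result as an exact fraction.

Load 1 — applied couple M₀=20 kN·m at a=4/3 m (b=L-a=8/3):
  θ_1 = (R_Ax²/2 - M_Ax - M₀(x-a))/EI  [x>a] with R_A=20/3, M_A=0 = ((20/3)·3²/2 - 0·3 - 20·(3-(4/3)))/50000 = -1/15000 rad
Load 2 — uniform load w=10 kN/m over full span:
  θ_2 = -wx(L-x)(L-2x)/(12EI) = -10·3·(4-3)·(4-2·3)/(12·50000) = 1/10000 rad
Superposition: θ = Σ θ_i = 1/30000 rad ≈ 0.000033 rad

θ(3) = 1/30000 rad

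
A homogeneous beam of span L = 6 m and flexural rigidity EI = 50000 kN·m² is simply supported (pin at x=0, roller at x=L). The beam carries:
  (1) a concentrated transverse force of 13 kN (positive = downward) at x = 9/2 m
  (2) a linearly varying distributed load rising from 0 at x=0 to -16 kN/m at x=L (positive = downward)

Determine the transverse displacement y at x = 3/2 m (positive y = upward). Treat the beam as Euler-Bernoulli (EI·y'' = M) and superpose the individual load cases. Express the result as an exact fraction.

y(3/2) = 531/400000 m

Load 1 — point force P=13 kN at a=9/2 m (b=L-a=3/2):
  y_1 = -Pbx(L²-b²-x²)/(6LEI)  [x≤a] = -13·(3/2)·(3/2)·(6²-(3/2)²-(3/2)²)/(6·6·50000) = -819/1600000 m
Load 2 — triangular load w₀=-16 kN/m (0→w₀ over full span):
  y_2 = -w₀x(7L⁴-10L²x²+3x⁴)/(360LEI) = -(-16)·(3/2)·(7·6⁴-10·6²·(3/2)²+3·(3/2)⁴)/(360·6·50000) = 2943/1600000 m
Superposition: y = Σ y_i = 531/400000 m ≈ 0.001327 m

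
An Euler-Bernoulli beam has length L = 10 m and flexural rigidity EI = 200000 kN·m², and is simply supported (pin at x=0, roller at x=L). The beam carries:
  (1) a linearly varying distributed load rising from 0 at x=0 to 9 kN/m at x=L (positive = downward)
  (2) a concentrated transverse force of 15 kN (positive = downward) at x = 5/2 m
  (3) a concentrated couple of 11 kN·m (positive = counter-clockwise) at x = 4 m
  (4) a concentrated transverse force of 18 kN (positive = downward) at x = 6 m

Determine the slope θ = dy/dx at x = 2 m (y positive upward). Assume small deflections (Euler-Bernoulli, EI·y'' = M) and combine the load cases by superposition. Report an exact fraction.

θ(2) = -5527/3840000 rad

Load 1 — triangular load w₀=9 kN/m (0→w₀ over full span):
  θ_1 = -w₀(7L⁴-30L²x²+15x⁴)/(360LEI) = -9·(7·10⁴-30·10²·2²+15·2⁴)/(360·10·200000) = -91/125000 rad
Load 2 — point force P=15 kN at a=5/2 m (b=L-a=15/2):
  θ_2 = -Pb(L²-b²-3x²)/(6LEI)  [x≤a] = -15·(15/2)·(10²-(15/2)²-3·2²)/(6·10·200000) = -381/1280000 rad
Load 3 — applied couple M₀=11 kN·m at a=4 m (b=L-a=6):
  θ_3 = (M₀x²/(2L)+C₁)/EI  [x≤a] with C₁=M₀(3b²-L²)/(6L)=22/15 = (11·2²/(2·10)+(22/15))/200000 = 11/600000 rad
Load 4 — point force P=18 kN at a=6 m (b=L-a=4):
  θ_4 = -Pb(L²-b²-3x²)/(6LEI)  [x≤a] = -18·4·(10²-4²-3·2²)/(6·10·200000) = -27/62500 rad
Superposition: θ = Σ θ_i = -5527/3840000 rad ≈ -0.001439 rad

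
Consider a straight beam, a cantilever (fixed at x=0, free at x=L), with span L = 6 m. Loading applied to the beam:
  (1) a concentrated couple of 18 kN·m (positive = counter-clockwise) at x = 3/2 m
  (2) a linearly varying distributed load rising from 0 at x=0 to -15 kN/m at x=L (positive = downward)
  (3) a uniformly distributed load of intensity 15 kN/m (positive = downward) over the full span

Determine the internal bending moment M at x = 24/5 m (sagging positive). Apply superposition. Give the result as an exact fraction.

M(24/5) = -18/25 kN·m

Load 1 — applied couple M₀=18 kN·m at a=3/2 m (b=L-a=9/2):
  M_1 = 0  [x>a] = 0 kN·m
Load 2 — triangular load w₀=-15 kN/m (0→w₀ over full span):
  M_2 = w₀Lx/2 - w₀L²/3 - w₀x³/(6L) = (-15)·6·(24/5)/2 - (-15)·6²/3 - (-15)·(24/5)³/(6·6) = 252/25 kN·m
Load 3 — uniform load w=15 kN/m over full span:
  M_3 = -w(L-x)²/2 = -15·(6-(24/5))²/2 = -54/5 kN·m
Superposition: M = Σ M_i = -18/25 kN·m ≈ -0.720000 kN·m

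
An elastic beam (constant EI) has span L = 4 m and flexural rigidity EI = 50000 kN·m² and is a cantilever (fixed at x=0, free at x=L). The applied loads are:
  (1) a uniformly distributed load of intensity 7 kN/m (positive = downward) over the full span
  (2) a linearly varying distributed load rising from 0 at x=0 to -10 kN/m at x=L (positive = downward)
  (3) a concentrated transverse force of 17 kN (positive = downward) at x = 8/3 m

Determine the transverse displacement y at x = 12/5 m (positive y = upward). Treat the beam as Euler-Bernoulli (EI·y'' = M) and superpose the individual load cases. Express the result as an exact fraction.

Load 1 — uniform load w=7 kN/m over full span:
  y_1 = -wx²(x²-4Lx+6L²)/(24EI) = -7·(12/5)²·((12/5)²-4·4·(12/5)+6·4²)/(24·50000) = -4158/1953125 m
Load 2 — triangular load w₀=-10 kN/m (0→w₀ over full span):
  y_2 = (w₀Lx³/12-w₀L²x²/6-w₀x⁵/(120L))/EI = ((-10)·4·(12/5)³/12-(-10)·4²·(12/5)²/6-(-10)·(12/5)⁵/(120·4))/50000 = 21324/9765625 m
Load 3 — point force P=17 kN at a=8/3 m (b=L-a=4/3):
  y_3 = -Px²(3a-x)/(6EI)  [x≤a] = -17·(12/5)²·(3·(8/3)-(12/5))/(6·50000) = -714/390625 m
Superposition: y = Σ y_i = -17316/9765625 m ≈ -0.001773 m

y(12/5) = -17316/9765625 m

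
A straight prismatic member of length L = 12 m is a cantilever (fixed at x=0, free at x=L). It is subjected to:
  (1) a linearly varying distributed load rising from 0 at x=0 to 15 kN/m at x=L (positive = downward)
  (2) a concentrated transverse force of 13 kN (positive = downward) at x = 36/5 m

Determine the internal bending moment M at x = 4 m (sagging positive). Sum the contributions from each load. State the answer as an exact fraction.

Load 1 — triangular load w₀=15 kN/m (0→w₀ over full span):
  M_1 = w₀Lx/2 - w₀L²/3 - w₀x³/(6L) = 15·12·4/2 - 15·12²/3 - 15·4³/(6·12) = -1120/3 kN·m
Load 2 — point force P=13 kN at a=36/5 m (b=L-a=24/5):
  M_2 = -P(a-x)  [x≤a] = -13·((36/5)-4) = -208/5 kN·m
Superposition: M = Σ M_i = -6224/15 kN·m ≈ -414.933333 kN·m

M(4) = -6224/15 kN·m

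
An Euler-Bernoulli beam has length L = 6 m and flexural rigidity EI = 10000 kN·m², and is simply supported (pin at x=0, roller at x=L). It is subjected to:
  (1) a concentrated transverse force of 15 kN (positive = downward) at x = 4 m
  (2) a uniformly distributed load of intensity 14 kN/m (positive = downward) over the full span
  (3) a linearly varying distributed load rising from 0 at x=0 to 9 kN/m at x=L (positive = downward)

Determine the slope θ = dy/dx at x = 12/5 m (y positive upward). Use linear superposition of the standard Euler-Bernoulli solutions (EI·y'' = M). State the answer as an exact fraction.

Load 1 — point force P=15 kN at a=4 m (b=L-a=2):
  θ_1 = -Pb(L²-b²-3x²)/(6LEI)  [x≤a] = -15·2·(6²-2²-3·(12/5)²)/(6·6·10000) = -23/18750 rad
Load 2 — uniform load w=14 kN/m over full span:
  θ_2 = -w(L³-6Lx²+4x³)/(24EI) = -14·(6³-6·6·(12/5)²+4·(12/5)³)/(24·10000) = -2331/625000 rad
Load 3 — triangular load w₀=9 kN/m (0→w₀ over full span):
  θ_3 = -w₀(7L⁴-30L²x²+15x⁴)/(360LEI) = -9·(7·6⁴-30·6²·(12/5)²+15·(12/5)⁴)/(360·6·10000) = -8721/6250000 rad
Superposition: θ = Σ θ_i = -119093/18750000 rad ≈ -0.006352 rad

θ(12/5) = -119093/18750000 rad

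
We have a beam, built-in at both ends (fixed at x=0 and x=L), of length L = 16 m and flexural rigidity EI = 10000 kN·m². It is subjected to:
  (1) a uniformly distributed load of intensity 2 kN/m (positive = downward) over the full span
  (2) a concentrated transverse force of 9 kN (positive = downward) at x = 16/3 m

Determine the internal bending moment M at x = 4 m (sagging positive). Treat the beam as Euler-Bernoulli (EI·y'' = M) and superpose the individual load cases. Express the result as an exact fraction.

M(4) = 32/3 kN·m

Load 1 — uniform load w=2 kN/m over full span:
  M_1 = wLx/2 - wL²/12 - wx²/2 = 2·16·4/2 - 2·16²/12 - 2·4²/2 = 16/3 kN·m
Load 2 — point force P=9 kN at a=16/3 m (b=L-a=32/3):
  M_2 = Pb²(3a+b)x/L³ - Pab²/L²  [x≤a] = 9·(32/3)²·(3·(16/3)+(32/3))·4/16³ - 9·(16/3)·(32/3)²/16² = 16/3 kN·m
Superposition: M = Σ M_i = 32/3 kN·m ≈ 10.666667 kN·m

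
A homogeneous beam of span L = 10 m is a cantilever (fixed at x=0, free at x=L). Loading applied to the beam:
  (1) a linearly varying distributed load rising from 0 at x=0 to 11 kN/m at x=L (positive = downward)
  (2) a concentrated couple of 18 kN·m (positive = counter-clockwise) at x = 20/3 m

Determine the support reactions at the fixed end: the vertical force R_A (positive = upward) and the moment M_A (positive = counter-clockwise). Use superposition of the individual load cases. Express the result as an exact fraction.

R_A = 55 kN, M_A = 1046/3 kN·m

Load 1 — triangular load w₀=11 kN/m (0→w₀ over full span):
  R_A = w₀L/2 = 11·10/2 = 55 kN
  M_A = w₀L²/3 = 11·10²/3 = 1100/3 kN·m
Load 2 — applied couple M₀=18 kN·m at a=20/3 m (b=L-a=10/3):
  R_A = 0 kN
  M_A = -M₀ = -18 kN·m
Superposition: R_A = 55 kN, M_A = 1046/3 kN·m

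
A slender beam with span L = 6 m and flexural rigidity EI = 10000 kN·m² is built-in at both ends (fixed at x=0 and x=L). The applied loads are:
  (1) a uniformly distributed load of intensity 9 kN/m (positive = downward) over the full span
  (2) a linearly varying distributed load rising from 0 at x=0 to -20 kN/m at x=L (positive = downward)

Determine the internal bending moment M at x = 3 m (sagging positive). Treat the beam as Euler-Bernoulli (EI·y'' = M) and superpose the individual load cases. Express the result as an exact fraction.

Load 1 — uniform load w=9 kN/m over full span:
  M_1 = wLx/2 - wL²/12 - wx²/2 = 9·6·3/2 - 9·6²/12 - 9·3²/2 = 27/2 kN·m
Load 2 — triangular load w₀=-20 kN/m (0→w₀ over full span):
  M_2 = 3w₀Lx/20 - w₀L²/30 - w₀x³/(6L) = 3·(-20)·6·3/20 - (-20)·6²/30 - (-20)·3³/(6·6) = -15 kN·m
Superposition: M = Σ M_i = -3/2 kN·m ≈ -1.500000 kN·m

M(3) = -3/2 kN·m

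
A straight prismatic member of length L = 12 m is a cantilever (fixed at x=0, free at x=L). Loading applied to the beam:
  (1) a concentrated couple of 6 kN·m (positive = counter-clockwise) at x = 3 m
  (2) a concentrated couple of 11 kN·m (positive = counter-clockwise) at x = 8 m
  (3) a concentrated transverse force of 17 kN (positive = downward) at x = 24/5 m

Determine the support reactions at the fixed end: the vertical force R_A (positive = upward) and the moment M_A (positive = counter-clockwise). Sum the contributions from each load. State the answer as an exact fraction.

R_A = 17 kN, M_A = 323/5 kN·m

Load 1 — applied couple M₀=6 kN·m at a=3 m (b=L-a=9):
  R_A = 0 kN
  M_A = -M₀ = -6 kN·m
Load 2 — applied couple M₀=11 kN·m at a=8 m (b=L-a=4):
  R_A = 0 kN
  M_A = -M₀ = -11 kN·m
Load 3 — point force P=17 kN at a=24/5 m (b=L-a=36/5):
  R_A = P = 17 kN
  M_A = Pa = 17·(24/5) = 408/5 kN·m
Superposition: R_A = 17 kN, M_A = 323/5 kN·m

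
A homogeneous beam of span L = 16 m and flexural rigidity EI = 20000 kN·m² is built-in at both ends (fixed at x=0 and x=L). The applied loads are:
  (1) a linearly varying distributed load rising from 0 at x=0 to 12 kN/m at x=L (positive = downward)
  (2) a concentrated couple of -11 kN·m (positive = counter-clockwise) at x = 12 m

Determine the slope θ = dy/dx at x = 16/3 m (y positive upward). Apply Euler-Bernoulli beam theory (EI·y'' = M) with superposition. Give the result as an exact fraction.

Load 1 — triangular load w₀=12 kN/m (0→w₀ over full span):
  θ_1 = -w₀(2x(L-x)(L-2x)(x+2L)+x²(L-x)²)/(120LEI) = -12·(2·(16/3)·(16-(16/3))·(16-2·(16/3))·((16/3)+2·16)+(16/3)²·(16-(16/3))²)/(120·16·20000) = -2048/253125 rad
Load 2 — applied couple M₀=-11 kN·m at a=12 m (b=L-a=4):
  θ_2 = (R_Ax²/2 - M_Ax)/EI  [x≤a] with R_A=-99/128, M_A=-55/16 = ((-99/128)·(16/3)²/2 - (-55/16)·(16/3))/20000 = 11/30000 rad
Superposition: θ = Σ θ_i = -31283/4050000 rad ≈ -0.007724 rad

θ(16/3) = -31283/4050000 rad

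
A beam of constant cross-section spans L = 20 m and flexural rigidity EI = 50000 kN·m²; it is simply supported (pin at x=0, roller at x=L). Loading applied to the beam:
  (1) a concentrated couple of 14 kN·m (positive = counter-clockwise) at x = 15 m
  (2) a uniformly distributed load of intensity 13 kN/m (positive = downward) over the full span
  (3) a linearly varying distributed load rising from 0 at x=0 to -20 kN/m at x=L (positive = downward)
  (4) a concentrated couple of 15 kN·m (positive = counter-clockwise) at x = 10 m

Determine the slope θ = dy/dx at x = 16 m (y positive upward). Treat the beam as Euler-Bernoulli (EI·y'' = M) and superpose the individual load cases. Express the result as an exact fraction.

θ(16) = 138893/9000000 rad

Load 1 — applied couple M₀=14 kN·m at a=15 m (b=L-a=5):
  θ_1 = (M₀x²/(2L)-M₀(x-a)+C₁)/EI  [x>a] with C₁=M₀(3b²-L²)/(6L)=-455/12 = (14·16²/(2·20)-14·(16-15)+(-455/12))/50000 = 2261/3000000 rad
Load 2 — uniform load w=13 kN/m over full span:
  θ_2 = -w(L³-6Lx²+4x³)/(24EI) = -13·(20³-6·20·16²+4·16³)/(24·50000) = 429/6250 rad
Load 3 — triangular load w₀=-20 kN/m (0→w₀ over full span):
  θ_3 = -w₀(7L⁴-30L²x²+15x⁴)/(360LEI) = -(-20)·(7·20⁴-30·20²·16²+15·16⁴)/(360·20·50000) = -1514/28125 rad
Load 4 — applied couple M₀=15 kN·m at a=10 m (b=L-a=10):
  θ_4 = (M₀x²/(2L)-M₀(x-a)+C₁)/EI  [x>a] with C₁=M₀(3b²-L²)/(6L)=-25/2 = (15·16²/(2·20)-15·(16-10)+(-25/2))/50000 = -13/100000 rad
Superposition: θ = Σ θ_i = 138893/9000000 rad ≈ 0.015433 rad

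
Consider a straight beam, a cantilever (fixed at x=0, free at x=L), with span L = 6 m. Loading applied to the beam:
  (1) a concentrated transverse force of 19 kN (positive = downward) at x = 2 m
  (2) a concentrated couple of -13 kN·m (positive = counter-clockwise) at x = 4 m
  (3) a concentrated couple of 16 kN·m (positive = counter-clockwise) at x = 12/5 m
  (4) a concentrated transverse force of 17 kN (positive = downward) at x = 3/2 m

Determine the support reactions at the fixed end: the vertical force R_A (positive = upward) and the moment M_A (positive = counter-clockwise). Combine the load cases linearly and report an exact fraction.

R_A = 36 kN, M_A = 121/2 kN·m

Load 1 — point force P=19 kN at a=2 m (b=L-a=4):
  R_A = P = 19 kN
  M_A = Pa = 19·2 = 38 kN·m
Load 2 — applied couple M₀=-13 kN·m at a=4 m (b=L-a=2):
  R_A = 0 kN
  M_A = -M₀ = -(-13) = 13 kN·m
Load 3 — applied couple M₀=16 kN·m at a=12/5 m (b=L-a=18/5):
  R_A = 0 kN
  M_A = -M₀ = -16 kN·m
Load 4 — point force P=17 kN at a=3/2 m (b=L-a=9/2):
  R_A = P = 17 kN
  M_A = Pa = 17·(3/2) = 51/2 kN·m
Superposition: R_A = 36 kN, M_A = 121/2 kN·m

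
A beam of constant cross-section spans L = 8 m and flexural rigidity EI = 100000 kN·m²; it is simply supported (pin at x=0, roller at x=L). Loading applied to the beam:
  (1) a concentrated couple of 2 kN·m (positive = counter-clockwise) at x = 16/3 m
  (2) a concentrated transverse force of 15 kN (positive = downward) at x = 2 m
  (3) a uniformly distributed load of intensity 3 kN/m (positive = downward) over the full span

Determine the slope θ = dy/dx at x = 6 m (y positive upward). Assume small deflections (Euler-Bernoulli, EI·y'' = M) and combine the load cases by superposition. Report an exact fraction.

Load 1 — applied couple M₀=2 kN·m at a=16/3 m (b=L-a=8/3):
  θ_1 = (M₀x²/(2L)-M₀(x-a)+C₁)/EI  [x>a] with C₁=M₀(3b²-L²)/(6L)=-16/9 = (2·6²/(2·8)-2·(6-(16/3))+(-16/9))/100000 = 1/72000 rad
Load 2 — point force P=15 kN at a=2 m (b=L-a=6):
  θ_2 = -Pa(2L²-6Lx+3x²+a²)/(6LEI)  [x>a] = -15·2·(2·8²-6·8·6+3·6²+2²)/(6·8·100000) = 3/10000 rad
Load 3 — uniform load w=3 kN/m over full span:
  θ_3 = -w(L³-6Lx²+4x³)/(24EI) = -3·(8³-6·8·6²+4·6³)/(24·100000) = 11/25000 rad
Superposition: θ = Σ θ_i = 1357/1800000 rad ≈ 0.000754 rad

θ(6) = 1357/1800000 rad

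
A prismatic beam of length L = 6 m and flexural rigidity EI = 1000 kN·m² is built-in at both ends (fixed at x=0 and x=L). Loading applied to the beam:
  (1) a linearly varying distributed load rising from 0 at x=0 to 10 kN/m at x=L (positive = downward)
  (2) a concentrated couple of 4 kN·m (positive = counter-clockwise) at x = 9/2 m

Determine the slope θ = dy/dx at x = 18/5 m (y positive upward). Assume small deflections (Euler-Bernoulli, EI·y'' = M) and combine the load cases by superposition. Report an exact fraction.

θ(18/5) = 477/125000 rad

Load 1 — triangular load w₀=10 kN/m (0→w₀ over full span):
  θ_1 = -w₀(2x(L-x)(L-2x)(x+2L)+x²(L-x)²)/(120LEI) = -10·(2·(18/5)·(6-(18/5))·(6-2·(18/5))·((18/5)+2·6)+(18/5)²·(6-(18/5))²)/(120·6·1000) = 54/15625 rad
Load 2 — applied couple M₀=4 kN·m at a=9/2 m (b=L-a=3/2):
  θ_2 = (R_Ax²/2 - M_Ax)/EI  [x≤a] with R_A=3/4, M_A=5/4 = ((3/4)·(18/5)²/2 - (5/4)·(18/5))/1000 = 9/25000 rad
Superposition: θ = Σ θ_i = 477/125000 rad ≈ 0.003816 rad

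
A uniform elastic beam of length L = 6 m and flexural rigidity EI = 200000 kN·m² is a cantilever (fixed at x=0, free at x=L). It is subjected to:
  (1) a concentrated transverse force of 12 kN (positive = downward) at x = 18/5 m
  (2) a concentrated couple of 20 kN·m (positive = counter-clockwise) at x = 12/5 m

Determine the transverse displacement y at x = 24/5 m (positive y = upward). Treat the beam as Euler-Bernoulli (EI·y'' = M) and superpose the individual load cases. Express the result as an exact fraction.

Load 1 — point force P=12 kN at a=18/5 m (b=L-a=12/5):
  y_1 = -Pa²(3x-a)/(6EI)  [x>a] = -12·(18/5)²·(3·(24/5)-(18/5))/(6·200000) = -2187/1562500 m
Load 2 — applied couple M₀=20 kN·m at a=12/5 m (b=L-a=18/5):
  y_2 = M₀a(2x-a)/(2EI)  [x>a] = 20·(12/5)·(2·(24/5)-(12/5))/(2·200000) = 27/31250 m
Superposition: y = Σ y_i = -837/1562500 m ≈ -0.000536 m

y(24/5) = -837/1562500 m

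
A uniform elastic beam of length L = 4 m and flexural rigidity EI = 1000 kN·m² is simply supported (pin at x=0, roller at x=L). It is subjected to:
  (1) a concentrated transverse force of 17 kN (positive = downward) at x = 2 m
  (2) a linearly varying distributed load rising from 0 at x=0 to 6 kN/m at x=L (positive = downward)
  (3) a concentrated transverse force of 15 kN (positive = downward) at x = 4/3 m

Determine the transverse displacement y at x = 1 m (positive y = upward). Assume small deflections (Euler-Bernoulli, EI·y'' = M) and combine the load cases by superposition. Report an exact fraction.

y(1) = -3071/86400 m

Load 1 — point force P=17 kN at a=2 m (b=L-a=2):
  y_1 = -Pbx(L²-b²-x²)/(6LEI)  [x≤a] = -17·2·1·(4²-2²-1²)/(6·4·1000) = -187/12000 m
Load 2 — triangular load w₀=6 kN/m (0→w₀ over full span):
  y_2 = -w₀x(7L⁴-10L²x²+3x⁴)/(360LEI) = -6·1·(7·4⁴-10·4²·1²+3·1⁴)/(360·4·1000) = -109/16000 m
Load 3 — point force P=15 kN at a=4/3 m (b=L-a=8/3):
  y_3 = -Pbx(L²-b²-x²)/(6LEI)  [x≤a] = -15·(8/3)·1·(4²-(8/3)²-1²)/(6·4·1000) = -71/5400 m
Superposition: y = Σ y_i = -3071/86400 m ≈ -0.035544 m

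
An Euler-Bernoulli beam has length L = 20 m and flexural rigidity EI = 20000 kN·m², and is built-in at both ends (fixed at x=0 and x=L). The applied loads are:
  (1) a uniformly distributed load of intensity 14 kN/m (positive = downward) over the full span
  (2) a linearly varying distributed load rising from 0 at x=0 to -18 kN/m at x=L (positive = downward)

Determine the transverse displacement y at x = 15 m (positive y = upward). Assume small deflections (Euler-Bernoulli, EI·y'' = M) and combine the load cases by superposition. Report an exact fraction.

Load 1 — uniform load w=14 kN/m over full span:
  y_1 = -wx²(L-x)²/(24EI) = -14·15²·(20-15)²/(24·20000) = -21/128 m
Load 2 — triangular load w₀=-18 kN/m (0→w₀ over full span):
  y_2 = -w₀x²(L-x)²(x+2L)/(120LEI) = -(-18)·15²·(20-15)²·(15+2·20)/(120·20·20000) = 297/2560 m
Superposition: y = Σ y_i = -123/2560 m ≈ -0.048047 m

y(15) = -123/2560 m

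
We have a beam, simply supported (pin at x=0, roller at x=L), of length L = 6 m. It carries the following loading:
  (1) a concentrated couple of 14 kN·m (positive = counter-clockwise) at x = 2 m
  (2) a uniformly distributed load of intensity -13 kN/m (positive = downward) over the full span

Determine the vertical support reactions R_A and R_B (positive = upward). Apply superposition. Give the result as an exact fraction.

Load 1 — applied couple M₀=14 kN·m at a=2 m (b=L-a=4):
  R_A = M₀/L = 14/6 = 7/3 kN
  R_B = -M₀/L = -14/6 = -7/3 kN
Load 2 — uniform load w=-13 kN/m over full span:
  R_A = wL/2 = (-13)·6/2 = -39 kN
  R_B = wL/2 = (-13)·6/2 = -39 kN
Superposition: R_A = -110/3 kN, R_B = -124/3 kN

R_A = -110/3 kN, R_B = -124/3 kN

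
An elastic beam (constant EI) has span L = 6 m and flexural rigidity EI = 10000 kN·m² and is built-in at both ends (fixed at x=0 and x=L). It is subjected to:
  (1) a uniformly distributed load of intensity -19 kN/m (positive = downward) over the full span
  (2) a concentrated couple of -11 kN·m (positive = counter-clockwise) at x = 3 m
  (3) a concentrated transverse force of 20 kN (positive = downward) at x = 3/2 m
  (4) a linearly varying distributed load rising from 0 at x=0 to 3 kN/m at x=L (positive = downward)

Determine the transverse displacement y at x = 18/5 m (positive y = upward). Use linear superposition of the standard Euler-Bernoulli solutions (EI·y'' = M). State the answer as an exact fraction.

y(18/5) = 682209/156250000 m

Load 1 — uniform load w=-19 kN/m over full span:
  y_1 = -wx²(L-x)²/(24EI) = -(-19)·(18/5)²·(6-(18/5))²/(24·10000) = 4617/781250 m
Load 2 — applied couple M₀=-11 kN·m at a=3 m (b=L-a=3):
  y_2 = (R_Ax³/6 - M_Ax²/2 - M₀(x-a)²/2)/EI  [x>a] with R_A=-11/4, M_A=-11/4 = ((-11/4)·(18/5)³/6 - (-11/4)·(18/5)²/2 - (-11)·((18/5)-3)²/2)/10000 = -99/625000 m
Load 3 — point force P=20 kN at a=3/2 m (b=L-a=9/2):
  y_3 = -Pa²(L-x)²(3bL-(3b+a)(L-x))/(6L³EI)  [x>a] = -20·(3/2)²·(6-(18/5))²·(3·(9/2)·6-(3·(9/2)+(3/2))·(6-(18/5)))/(6·6³·10000) = -9/10000 m
Load 4 — triangular load w₀=3 kN/m (0→w₀ over full span):
  y_4 = -w₀x²(L-x)²(x+2L)/(120LEI) = -3·(18/5)²·(6-(18/5))²·((18/5)+2·6)/(120·6·10000) = -9477/19531250 m
Superposition: y = Σ y_i = 682209/156250000 m ≈ 0.004366 m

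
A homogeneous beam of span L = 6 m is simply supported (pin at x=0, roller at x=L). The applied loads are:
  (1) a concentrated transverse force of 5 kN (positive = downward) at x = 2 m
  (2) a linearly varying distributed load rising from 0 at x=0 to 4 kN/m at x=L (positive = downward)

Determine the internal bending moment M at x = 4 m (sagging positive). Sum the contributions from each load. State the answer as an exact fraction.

M(4) = 110/9 kN·m

Load 1 — point force P=5 kN at a=2 m (b=L-a=4):
  M_1 = Pa(L-x)/L  [x>a] = 5·2·(6-4)/6 = 10/3 kN·m
Load 2 — triangular load w₀=4 kN/m (0→w₀ over full span):
  M_2 = w₀Lx/6 - w₀x³/(6L) = 4·6·4/6 - 4·4³/(6·6) = 80/9 kN·m
Superposition: M = Σ M_i = 110/9 kN·m ≈ 12.222222 kN·m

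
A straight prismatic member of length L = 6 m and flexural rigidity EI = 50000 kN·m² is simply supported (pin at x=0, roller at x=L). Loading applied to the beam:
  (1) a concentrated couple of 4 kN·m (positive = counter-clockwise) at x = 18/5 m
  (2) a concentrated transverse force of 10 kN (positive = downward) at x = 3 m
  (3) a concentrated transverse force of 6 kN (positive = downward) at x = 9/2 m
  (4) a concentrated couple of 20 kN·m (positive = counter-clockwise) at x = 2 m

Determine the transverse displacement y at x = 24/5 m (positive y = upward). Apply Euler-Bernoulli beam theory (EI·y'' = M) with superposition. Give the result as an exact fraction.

Load 1 — applied couple M₀=4 kN·m at a=18/5 m (b=L-a=12/5):
  y_1 = (M₀x³/(6L)-M₀(x-a)²/2+C₁x)/EI  [x>a] with C₁=M₀(3b²-L²)/(6L)=-52/25 = (4·(24/5)³/(6·6)-4·((24/5)-(18/5))²/2+(-52/25)·(24/5))/50000 = -9/781250 m
Load 2 — point force P=10 kN at a=3 m (b=L-a=3):
  y_2 = -Pa(L-x)(2Lx-a²-x²)/(6LEI)  [x>a] = -10·3·(6-(24/5))·(2·6·(24/5)-3²-(24/5)²)/(6·6·50000) = -639/1250000 m
Load 3 — point force P=6 kN at a=9/2 m (b=L-a=3/2):
  y_3 = -Pa(L-x)(2Lx-a²-x²)/(6LEI)  [x>a] = -6·(9/2)·(6-(24/5))·(2·6·(24/5)-(9/2)²-(24/5)²)/(6·6·50000) = -12879/50000000 m
Load 4 — applied couple M₀=20 kN·m at a=2 m (b=L-a=4):
  y_4 = (M₀x³/(6L)-M₀(x-a)²/2+C₁x)/EI  [x>a] with C₁=M₀(3b²-L²)/(6L)=20/3 = (20·(24/5)³/(6·6)-20·((24/5)-2)²/2+(20/3)·(24/5))/50000 = 47/156250 m
Superposition: y = Σ y_i = -959/2000000 m ≈ -0.000480 m

y(24/5) = -959/2000000 m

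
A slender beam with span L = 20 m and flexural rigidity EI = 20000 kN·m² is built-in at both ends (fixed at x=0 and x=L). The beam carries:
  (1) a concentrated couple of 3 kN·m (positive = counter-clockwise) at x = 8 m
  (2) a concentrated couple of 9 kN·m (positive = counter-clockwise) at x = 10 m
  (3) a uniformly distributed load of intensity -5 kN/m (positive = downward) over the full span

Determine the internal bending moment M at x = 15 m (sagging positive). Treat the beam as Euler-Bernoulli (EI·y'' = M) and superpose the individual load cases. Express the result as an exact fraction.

M(15) = -13247/600 kN·m

Load 1 — applied couple M₀=3 kN·m at a=8 m (b=L-a=12):
  M_1 = R_Ax - M_A - M₀  [x>a] with R_A=27/125, M_A=9/25 = (27/125)·15 - (9/25) - 3 = -3/25 kN·m
Load 2 — applied couple M₀=9 kN·m at a=10 m (b=L-a=10):
  M_2 = R_Ax - M_A - M₀  [x>a] with R_A=27/40, M_A=9/4 = (27/40)·15 - (9/4) - 9 = -9/8 kN·m
Load 3 — uniform load w=-5 kN/m over full span:
  M_3 = wLx/2 - wL²/12 - wx²/2 = (-5)·20·15/2 - (-5)·20²/12 - (-5)·15²/2 = -125/6 kN·m
Superposition: M = Σ M_i = -13247/600 kN·m ≈ -22.078333 kN·m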